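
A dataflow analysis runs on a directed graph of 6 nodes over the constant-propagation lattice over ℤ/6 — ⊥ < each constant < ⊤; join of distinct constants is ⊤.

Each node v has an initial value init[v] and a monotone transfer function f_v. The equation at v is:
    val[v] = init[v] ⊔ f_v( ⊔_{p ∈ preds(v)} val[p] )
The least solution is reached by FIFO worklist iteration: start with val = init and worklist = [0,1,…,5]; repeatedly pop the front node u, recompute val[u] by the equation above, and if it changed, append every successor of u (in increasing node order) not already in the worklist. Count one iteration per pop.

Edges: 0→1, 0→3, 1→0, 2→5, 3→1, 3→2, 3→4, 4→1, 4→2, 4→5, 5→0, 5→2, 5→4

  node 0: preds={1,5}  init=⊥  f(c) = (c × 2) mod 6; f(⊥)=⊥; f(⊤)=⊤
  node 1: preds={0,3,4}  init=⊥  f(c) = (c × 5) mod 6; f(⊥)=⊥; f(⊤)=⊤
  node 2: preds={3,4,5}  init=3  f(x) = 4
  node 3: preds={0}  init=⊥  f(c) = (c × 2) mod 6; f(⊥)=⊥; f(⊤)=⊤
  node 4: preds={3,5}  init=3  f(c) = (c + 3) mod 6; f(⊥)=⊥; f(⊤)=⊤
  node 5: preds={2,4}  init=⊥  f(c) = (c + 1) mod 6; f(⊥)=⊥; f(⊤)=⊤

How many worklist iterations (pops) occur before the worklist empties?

Iteration log — 16 steps:
  step 1. node 0  ⊔preds=⊥  new=⊥  stable
  step 2. node 1  ⊔preds=3  new=3  old=⊥  +wl: 0
  step 3. node 2  ⊔preds=3  new=⊤  old=3  +wl: 
  step 4. node 3  ⊔preds=⊥  new=⊥  stable
  step 5. node 4  ⊔preds=⊥  new=3  stable
  step 6. node 5  ⊔preds=⊤  new=⊤  old=⊥  +wl: 2,4
  step 7. node 0  ⊔preds=⊤  new=⊤  old=⊥  +wl: 1,3
  step 8. node 2  ⊔preds=⊤  new=⊤  stable
  step 9. node 4  ⊔preds=⊤  new=⊤  old=3  +wl: 2,5
  step 10. node 1  ⊔preds=⊤  new=⊤  old=3  +wl: 0
  step 11. node 3  ⊔preds=⊤  new=⊤  old=⊥  +wl: 1,4
  step 12. node 2  ⊔preds=⊤  new=⊤  stable
  step 13. node 5  ⊔preds=⊤  new=⊤  stable
  step 14. node 0  ⊔preds=⊤  new=⊤  stable
  step 15. node 1  ⊔preds=⊤  new=⊤  stable
  step 16. node 4  ⊔preds=⊤  new=⊤  stable

Least fixpoint reached:
  node 0: ⊤
  node 1: ⊤
  node 2: ⊤
  node 3: ⊤
  node 4: ⊤
  node 5: ⊤

16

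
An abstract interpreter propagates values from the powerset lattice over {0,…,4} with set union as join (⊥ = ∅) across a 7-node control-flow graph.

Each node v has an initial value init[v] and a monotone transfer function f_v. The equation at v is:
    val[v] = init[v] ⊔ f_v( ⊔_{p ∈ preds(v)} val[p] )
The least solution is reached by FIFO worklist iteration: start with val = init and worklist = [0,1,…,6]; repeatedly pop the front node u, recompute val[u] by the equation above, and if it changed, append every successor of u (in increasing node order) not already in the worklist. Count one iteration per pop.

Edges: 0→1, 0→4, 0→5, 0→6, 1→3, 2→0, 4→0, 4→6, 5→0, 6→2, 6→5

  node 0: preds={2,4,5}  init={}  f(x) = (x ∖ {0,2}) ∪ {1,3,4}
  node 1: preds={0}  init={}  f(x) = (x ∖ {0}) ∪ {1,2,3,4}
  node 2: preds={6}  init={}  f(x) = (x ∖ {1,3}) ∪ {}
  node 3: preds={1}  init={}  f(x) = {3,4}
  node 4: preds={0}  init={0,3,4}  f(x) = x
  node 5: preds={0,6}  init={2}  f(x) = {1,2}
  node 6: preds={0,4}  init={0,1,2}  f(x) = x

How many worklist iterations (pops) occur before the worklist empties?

Trace (11 dequeues):
  [1] u=0 | in {0,2,3,4} | out {1,3,4} | prev {} | push {}
  [2] u=1 | in {1,3,4} | out {1,2,3,4} | prev {} | push {}
  [3] u=2 | in {0,1,2} | out {0,2} | prev {} | push {0}
  [4] u=3 | in {1,2,3,4} | out {3,4} | prev {} | push {}
  [5] u=4 | in {1,3,4} | out {0,1,3,4} | prev {0,3,4} | push {}
  [6] u=5 | in {0,1,2,3,4} | out {1,2} | prev {2} | push {}
  [7] u=6 | in {0,1,3,4} | out {0,1,2,3,4} | prev {0,1,2} | push {2,5}
  [8] u=0 | in {0,1,2,3,4} | out {1,3,4} | ==
  [9] u=2 | in {0,1,2,3,4} | out {0,2,4} | prev {0,2} | push {0}
  [10] u=5 | in {0,1,2,3,4} | out {1,2} | ==
  [11] u=0 | in {0,1,2,3,4} | out {1,3,4} | ==

Converged values:
  [0] {1,3,4}
  [1] {1,2,3,4}
  [2] {0,2,4}
  [3] {3,4}
  [4] {0,1,3,4}
  [5] {1,2}
  [6] {0,1,2,3,4}

11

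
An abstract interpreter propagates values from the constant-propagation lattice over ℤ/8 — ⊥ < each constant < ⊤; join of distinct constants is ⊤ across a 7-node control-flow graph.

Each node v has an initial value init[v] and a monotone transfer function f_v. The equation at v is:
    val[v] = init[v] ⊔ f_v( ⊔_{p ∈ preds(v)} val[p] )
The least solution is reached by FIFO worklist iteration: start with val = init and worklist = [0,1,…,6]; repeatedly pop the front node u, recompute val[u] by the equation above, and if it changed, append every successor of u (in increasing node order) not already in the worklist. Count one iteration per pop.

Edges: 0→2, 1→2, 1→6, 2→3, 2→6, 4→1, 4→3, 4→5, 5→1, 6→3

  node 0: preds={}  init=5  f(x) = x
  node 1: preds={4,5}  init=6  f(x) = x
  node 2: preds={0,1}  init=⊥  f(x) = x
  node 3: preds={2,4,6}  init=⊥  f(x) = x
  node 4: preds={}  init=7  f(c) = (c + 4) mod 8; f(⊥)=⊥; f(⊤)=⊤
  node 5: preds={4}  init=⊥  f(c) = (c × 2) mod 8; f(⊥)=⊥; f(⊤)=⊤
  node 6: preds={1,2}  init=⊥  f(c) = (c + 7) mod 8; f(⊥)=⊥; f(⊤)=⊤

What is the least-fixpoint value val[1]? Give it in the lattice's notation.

⊤

Iteration log — 9 steps:
  step 1. node 0  ⊔preds=⊥  new=5  stable
  step 2. node 1  ⊔preds=7  new=⊤  old=6  +wl: 
  step 3. node 2  ⊔preds=⊤  new=⊤  old=⊥  +wl: 
  step 4. node 3  ⊔preds=⊤  new=⊤  old=⊥  +wl: 
  step 5. node 4  ⊔preds=⊥  new=7  stable
  step 6. node 5  ⊔preds=7  new=6  old=⊥  +wl: 1
  step 7. node 6  ⊔preds=⊤  new=⊤  old=⊥  +wl: 3
  step 8. node 1  ⊔preds=⊤  new=⊤  stable
  step 9. node 3  ⊔preds=⊤  new=⊤  stable

Least fixpoint reached:
  node 0: 5
  node 1: ⊤
  node 2: ⊤
  node 3: ⊤
  node 4: 7
  node 5: 6
  node 6: ⊤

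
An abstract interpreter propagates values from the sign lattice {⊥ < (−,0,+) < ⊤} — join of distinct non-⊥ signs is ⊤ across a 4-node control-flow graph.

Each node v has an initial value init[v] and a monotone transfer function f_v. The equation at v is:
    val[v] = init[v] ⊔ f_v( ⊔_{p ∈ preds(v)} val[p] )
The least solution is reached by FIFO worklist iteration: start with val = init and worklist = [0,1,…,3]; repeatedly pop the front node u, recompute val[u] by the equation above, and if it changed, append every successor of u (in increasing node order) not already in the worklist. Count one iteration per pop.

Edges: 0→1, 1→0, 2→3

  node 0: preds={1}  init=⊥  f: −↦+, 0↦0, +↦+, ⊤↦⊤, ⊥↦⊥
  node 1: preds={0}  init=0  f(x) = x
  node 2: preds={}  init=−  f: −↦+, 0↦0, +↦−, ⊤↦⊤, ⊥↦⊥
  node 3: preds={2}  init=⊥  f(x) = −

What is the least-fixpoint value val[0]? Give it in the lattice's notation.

0

Worklist (4 pops):
  #1 pop 0: in=0 → 0 (was ⊥); enqueue []
  #2 pop 1: in=0 → 0 (no change)
  #3 pop 2: in=⊥ → − (no change)
  #4 pop 3: in=− → − (was ⊥); enqueue []

Fixpoint:
  val[0] = 0
  val[1] = 0
  val[2] = −
  val[3] = −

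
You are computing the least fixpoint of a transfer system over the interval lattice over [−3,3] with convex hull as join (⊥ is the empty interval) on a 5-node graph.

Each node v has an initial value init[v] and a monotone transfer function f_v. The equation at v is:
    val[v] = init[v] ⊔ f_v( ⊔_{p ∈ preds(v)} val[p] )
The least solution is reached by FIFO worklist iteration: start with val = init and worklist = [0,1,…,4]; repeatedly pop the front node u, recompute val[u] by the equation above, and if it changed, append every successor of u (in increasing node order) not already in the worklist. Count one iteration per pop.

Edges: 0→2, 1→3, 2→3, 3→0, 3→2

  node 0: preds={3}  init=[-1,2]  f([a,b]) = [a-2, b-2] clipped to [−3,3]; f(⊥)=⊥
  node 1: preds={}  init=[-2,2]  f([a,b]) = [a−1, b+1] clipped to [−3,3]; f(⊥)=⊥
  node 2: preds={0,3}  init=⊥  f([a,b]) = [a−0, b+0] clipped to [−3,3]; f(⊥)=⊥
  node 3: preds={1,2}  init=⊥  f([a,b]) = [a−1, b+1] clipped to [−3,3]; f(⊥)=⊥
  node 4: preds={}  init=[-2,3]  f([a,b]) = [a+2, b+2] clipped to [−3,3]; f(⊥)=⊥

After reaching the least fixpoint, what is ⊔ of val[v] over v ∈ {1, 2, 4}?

Trace (8 dequeues):
  [1] u=0 | in ⊥ | out [-1,2] | ==
  [2] u=1 | in ⊥ | out [-2,2] | ==
  [3] u=2 | in [-1,2] | out [-1,2] | prev ⊥ | push {}
  [4] u=3 | in [-2,2] | out [-3,3] | prev ⊥ | push {0,2}
  [5] u=4 | in ⊥ | out [-2,3] | ==
  [6] u=0 | in [-3,3] | out [-3,2] | prev [-1,2] | push {}
  [7] u=2 | in [-3,3] | out [-3,3] | prev [-1,2] | push {3}
  [8] u=3 | in [-3,3] | out [-3,3] | ==

Converged values:
  [0] [-3,2]
  [1] [-2,2]
  [2] [-3,3]
  [3] [-3,3]
  [4] [-2,3]

[-3,3]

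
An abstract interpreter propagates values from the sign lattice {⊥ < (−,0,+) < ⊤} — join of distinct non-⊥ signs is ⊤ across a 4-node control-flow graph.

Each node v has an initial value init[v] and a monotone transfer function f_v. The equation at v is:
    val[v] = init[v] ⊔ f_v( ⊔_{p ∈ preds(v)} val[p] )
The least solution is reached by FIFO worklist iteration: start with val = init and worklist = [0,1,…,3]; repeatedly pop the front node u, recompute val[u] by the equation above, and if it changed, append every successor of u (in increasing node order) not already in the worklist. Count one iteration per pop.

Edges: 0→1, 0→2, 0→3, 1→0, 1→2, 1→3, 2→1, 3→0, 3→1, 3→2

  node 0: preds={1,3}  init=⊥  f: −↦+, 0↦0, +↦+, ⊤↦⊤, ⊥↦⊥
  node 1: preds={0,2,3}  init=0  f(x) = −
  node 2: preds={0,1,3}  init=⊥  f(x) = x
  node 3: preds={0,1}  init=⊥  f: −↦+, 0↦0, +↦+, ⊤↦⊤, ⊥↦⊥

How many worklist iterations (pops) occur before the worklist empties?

Iteration log — 8 steps:
  step 1. node 0  ⊔preds=0  new=0  old=⊥  +wl: 
  step 2. node 1  ⊔preds=0  new=⊤  old=0  +wl: 0
  step 3. node 2  ⊔preds=⊤  new=⊤  old=⊥  +wl: 1
  step 4. node 3  ⊔preds=⊤  new=⊤  old=⊥  +wl: 2
  step 5. node 0  ⊔preds=⊤  new=⊤  old=0  +wl: 3
  step 6. node 1  ⊔preds=⊤  new=⊤  stable
  step 7. node 2  ⊔preds=⊤  new=⊤  stable
  step 8. node 3  ⊔preds=⊤  new=⊤  stable

Least fixpoint reached:
  node 0: ⊤
  node 1: ⊤
  node 2: ⊤
  node 3: ⊤

8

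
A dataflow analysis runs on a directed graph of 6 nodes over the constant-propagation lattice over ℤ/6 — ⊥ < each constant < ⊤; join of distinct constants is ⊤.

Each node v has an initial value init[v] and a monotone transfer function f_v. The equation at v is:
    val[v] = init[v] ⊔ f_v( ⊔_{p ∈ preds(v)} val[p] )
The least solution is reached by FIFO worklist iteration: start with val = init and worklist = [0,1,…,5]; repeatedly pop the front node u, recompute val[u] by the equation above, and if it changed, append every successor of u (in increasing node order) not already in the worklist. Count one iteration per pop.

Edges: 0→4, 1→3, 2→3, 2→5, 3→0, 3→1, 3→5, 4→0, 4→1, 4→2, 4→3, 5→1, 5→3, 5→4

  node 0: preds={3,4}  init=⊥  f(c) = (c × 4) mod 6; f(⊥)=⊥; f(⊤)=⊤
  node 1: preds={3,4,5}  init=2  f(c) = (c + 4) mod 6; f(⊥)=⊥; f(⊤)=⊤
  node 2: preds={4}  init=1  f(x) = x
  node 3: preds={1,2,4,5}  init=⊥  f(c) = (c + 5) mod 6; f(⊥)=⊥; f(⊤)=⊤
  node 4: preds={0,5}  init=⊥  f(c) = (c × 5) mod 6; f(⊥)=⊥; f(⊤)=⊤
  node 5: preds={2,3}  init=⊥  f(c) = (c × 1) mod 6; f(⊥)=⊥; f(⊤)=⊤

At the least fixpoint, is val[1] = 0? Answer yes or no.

no

Iteration log — 15 steps:
  step 1. node 0  ⊔preds=⊥  new=⊥  stable
  step 2. node 1  ⊔preds=⊥  new=2  stable
  step 3. node 2  ⊔preds=⊥  new=1  stable
  step 4. node 3  ⊔preds=⊤  new=⊤  old=⊥  +wl: 0,1
  step 5. node 4  ⊔preds=⊥  new=⊥  stable
  step 6. node 5  ⊔preds=⊤  new=⊤  old=⊥  +wl: 3,4
  step 7. node 0  ⊔preds=⊤  new=⊤  old=⊥  +wl: 
  step 8. node 1  ⊔preds=⊤  new=⊤  old=2  +wl: 
  step 9. node 3  ⊔preds=⊤  new=⊤  stable
  step 10. node 4  ⊔preds=⊤  new=⊤  old=⊥  +wl: 0,1,2,3
  step 11. node 0  ⊔preds=⊤  new=⊤  stable
  step 12. node 1  ⊔preds=⊤  new=⊤  stable
  step 13. node 2  ⊔preds=⊤  new=⊤  old=1  +wl: 5
  step 14. node 3  ⊔preds=⊤  new=⊤  stable
  step 15. node 5  ⊔preds=⊤  new=⊤  stable

Least fixpoint reached:
  node 0: ⊤
  node 1: ⊤
  node 2: ⊤
  node 3: ⊤
  node 4: ⊤
  node 5: ⊤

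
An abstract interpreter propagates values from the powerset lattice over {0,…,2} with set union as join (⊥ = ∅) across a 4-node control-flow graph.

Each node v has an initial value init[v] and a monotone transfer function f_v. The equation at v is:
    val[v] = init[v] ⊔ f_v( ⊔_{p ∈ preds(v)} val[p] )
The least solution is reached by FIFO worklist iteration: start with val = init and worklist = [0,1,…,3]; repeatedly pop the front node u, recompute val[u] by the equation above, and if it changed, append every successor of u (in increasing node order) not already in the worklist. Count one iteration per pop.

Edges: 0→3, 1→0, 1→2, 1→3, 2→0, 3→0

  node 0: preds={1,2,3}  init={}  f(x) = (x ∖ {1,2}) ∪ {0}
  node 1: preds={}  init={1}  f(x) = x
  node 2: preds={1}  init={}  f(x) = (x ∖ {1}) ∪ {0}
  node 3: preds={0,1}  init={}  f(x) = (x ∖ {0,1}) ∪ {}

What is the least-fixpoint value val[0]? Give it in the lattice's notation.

Trace (5 dequeues):
  [1] u=0 | in {1} | out {0} | prev {} | push {}
  [2] u=1 | in {} | out {1} | ==
  [3] u=2 | in {1} | out {0} | prev {} | push {0}
  [4] u=3 | in {0,1} | out {} | ==
  [5] u=0 | in {0,1} | out {0} | ==

Converged values:
  [0] {0}
  [1] {1}
  [2] {0}
  [3] {}

{0}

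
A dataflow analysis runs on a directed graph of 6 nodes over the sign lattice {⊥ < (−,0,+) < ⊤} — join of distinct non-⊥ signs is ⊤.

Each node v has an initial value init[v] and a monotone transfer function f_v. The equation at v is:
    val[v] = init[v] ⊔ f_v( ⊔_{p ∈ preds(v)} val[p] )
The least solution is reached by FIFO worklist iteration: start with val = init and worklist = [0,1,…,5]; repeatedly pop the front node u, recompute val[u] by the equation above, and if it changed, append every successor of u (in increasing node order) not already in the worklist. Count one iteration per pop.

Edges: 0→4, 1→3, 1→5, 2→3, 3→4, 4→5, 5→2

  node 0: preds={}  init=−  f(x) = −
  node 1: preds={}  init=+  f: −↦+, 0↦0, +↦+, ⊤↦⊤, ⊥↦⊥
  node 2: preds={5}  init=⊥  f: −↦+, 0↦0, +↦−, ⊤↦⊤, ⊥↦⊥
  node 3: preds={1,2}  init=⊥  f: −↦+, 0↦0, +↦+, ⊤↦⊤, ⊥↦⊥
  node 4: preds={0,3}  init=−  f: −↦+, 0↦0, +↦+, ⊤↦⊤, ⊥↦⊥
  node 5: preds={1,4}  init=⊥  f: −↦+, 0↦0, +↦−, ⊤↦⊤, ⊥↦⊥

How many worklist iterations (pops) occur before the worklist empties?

Iteration log — 9 steps:
  step 1. node 0  ⊔preds=⊥  new=−  stable
  step 2. node 1  ⊔preds=⊥  new=+  stable
  step 3. node 2  ⊔preds=⊥  new=⊥  stable
  step 4. node 3  ⊔preds=+  new=+  old=⊥  +wl: 
  step 5. node 4  ⊔preds=⊤  new=⊤  old=−  +wl: 
  step 6. node 5  ⊔preds=⊤  new=⊤  old=⊥  +wl: 2
  step 7. node 2  ⊔preds=⊤  new=⊤  old=⊥  +wl: 3
  step 8. node 3  ⊔preds=⊤  new=⊤  old=+  +wl: 4
  step 9. node 4  ⊔preds=⊤  new=⊤  stable

Least fixpoint reached:
  node 0: −
  node 1: +
  node 2: ⊤
  node 3: ⊤
  node 4: ⊤
  node 5: ⊤

9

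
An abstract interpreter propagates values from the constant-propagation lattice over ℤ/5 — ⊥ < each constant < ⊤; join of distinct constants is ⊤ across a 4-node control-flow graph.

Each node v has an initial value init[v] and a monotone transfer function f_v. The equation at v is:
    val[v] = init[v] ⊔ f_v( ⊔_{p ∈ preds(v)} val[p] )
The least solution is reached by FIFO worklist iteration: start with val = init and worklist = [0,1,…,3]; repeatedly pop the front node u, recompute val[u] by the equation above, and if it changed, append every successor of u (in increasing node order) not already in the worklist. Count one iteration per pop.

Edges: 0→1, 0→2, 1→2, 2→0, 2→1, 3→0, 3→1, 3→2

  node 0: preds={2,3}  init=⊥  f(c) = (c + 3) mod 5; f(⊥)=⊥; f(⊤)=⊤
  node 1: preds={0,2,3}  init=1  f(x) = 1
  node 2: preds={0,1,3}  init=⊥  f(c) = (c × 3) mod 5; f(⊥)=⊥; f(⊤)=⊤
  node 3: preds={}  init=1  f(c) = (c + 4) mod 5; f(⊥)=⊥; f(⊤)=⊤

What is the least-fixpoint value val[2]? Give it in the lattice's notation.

⊤

Trace (7 dequeues):
  [1] u=0 | in 1 | out 4 | prev ⊥ | push {}
  [2] u=1 | in ⊤ | out 1 | ==
  [3] u=2 | in ⊤ | out ⊤ | prev ⊥ | push {0,1}
  [4] u=3 | in ⊥ | out 1 | ==
  [5] u=0 | in ⊤ | out ⊤ | prev 4 | push {2}
  [6] u=1 | in ⊤ | out 1 | ==
  [7] u=2 | in ⊤ | out ⊤ | ==

Converged values:
  [0] ⊤
  [1] 1
  [2] ⊤
  [3] 1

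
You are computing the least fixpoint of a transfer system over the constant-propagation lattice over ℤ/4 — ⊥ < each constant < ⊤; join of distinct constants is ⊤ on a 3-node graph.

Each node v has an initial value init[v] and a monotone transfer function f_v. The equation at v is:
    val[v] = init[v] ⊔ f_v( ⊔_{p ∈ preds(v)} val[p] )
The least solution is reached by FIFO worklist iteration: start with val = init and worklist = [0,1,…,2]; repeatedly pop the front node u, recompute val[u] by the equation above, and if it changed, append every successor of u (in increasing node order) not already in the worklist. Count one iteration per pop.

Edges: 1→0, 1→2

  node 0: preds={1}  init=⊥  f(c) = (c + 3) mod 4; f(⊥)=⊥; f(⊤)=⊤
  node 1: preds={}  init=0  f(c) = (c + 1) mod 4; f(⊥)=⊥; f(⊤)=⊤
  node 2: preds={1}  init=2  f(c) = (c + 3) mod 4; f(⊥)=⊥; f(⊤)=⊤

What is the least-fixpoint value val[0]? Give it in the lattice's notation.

Worklist (3 pops):
  #1 pop 0: in=0 → 3 (was ⊥); enqueue []
  #2 pop 1: in=⊥ → 0 (no change)
  #3 pop 2: in=0 → ⊤ (was 2); enqueue []

Fixpoint:
  val[0] = 3
  val[1] = 0
  val[2] = ⊤

3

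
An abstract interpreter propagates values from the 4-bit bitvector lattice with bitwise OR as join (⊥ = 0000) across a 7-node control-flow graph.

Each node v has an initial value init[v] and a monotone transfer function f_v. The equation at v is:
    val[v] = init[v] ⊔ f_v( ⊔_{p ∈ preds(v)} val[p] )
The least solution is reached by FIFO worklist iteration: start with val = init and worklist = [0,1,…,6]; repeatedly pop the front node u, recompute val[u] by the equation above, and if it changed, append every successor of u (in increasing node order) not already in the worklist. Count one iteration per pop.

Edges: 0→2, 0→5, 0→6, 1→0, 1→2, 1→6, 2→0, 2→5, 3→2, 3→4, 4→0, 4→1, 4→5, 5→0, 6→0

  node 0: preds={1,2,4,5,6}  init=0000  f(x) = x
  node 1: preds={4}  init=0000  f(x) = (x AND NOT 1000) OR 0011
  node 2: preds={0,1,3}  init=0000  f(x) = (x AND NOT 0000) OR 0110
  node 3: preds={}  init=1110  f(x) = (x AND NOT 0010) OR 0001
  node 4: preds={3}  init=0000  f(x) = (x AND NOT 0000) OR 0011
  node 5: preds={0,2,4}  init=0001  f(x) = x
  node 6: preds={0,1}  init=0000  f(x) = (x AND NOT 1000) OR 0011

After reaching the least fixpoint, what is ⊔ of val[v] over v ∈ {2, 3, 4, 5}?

Trace (14 dequeues):
  [1] u=0 | in 0001 | out 0001 | prev 0000 | push {}
  [2] u=1 | in 0000 | out 0011 | prev 0000 | push {0}
  [3] u=2 | in 1111 | out 1111 | prev 0000 | push {}
  [4] u=3 | in 0000 | out 1111 | prev 1110 | push {2}
  [5] u=4 | in 1111 | out 1111 | prev 0000 | push {1}
  [6] u=5 | in 1111 | out 1111 | prev 0001 | push {}
  [7] u=6 | in 0011 | out 0011 | prev 0000 | push {}
  [8] u=0 | in 1111 | out 1111 | prev 0001 | push {5,6}
  [9] u=2 | in 1111 | out 1111 | ==
  [10] u=1 | in 1111 | out 0111 | prev 0011 | push {0,2}
  [11] u=5 | in 1111 | out 1111 | ==
  [12] u=6 | in 1111 | out 0111 | prev 0011 | push {}
  [13] u=0 | in 1111 | out 1111 | ==
  [14] u=2 | in 1111 | out 1111 | ==

Converged values:
  [0] 1111
  [1] 0111
  [2] 1111
  [3] 1111
  [4] 1111
  [5] 1111
  [6] 0111

1111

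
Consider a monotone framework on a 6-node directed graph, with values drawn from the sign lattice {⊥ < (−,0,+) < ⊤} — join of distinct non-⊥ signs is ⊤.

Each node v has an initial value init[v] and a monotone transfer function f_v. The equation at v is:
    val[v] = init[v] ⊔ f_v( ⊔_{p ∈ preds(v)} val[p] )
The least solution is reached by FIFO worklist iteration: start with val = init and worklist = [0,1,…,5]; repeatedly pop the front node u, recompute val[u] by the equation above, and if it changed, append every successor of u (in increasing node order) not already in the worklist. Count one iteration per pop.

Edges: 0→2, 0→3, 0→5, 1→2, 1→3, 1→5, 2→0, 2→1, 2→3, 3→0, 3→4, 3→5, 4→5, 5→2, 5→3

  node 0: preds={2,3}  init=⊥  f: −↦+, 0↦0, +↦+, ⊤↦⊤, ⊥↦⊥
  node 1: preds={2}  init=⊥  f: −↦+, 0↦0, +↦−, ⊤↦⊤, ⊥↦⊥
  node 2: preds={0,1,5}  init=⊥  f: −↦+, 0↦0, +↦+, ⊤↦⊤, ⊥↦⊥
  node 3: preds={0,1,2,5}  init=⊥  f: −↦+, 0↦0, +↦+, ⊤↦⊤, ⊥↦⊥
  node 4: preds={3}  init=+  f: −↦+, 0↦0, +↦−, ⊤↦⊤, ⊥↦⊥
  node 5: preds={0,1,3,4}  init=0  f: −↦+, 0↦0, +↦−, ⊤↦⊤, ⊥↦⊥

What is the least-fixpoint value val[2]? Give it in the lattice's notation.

⊤

Worklist (17 pops):
  #1 pop 0: in=⊥ → ⊥ (no change)
  #2 pop 1: in=⊥ → ⊥ (no change)
  #3 pop 2: in=0 → 0 (was ⊥); enqueue [0,1]
  #4 pop 3: in=0 → 0 (was ⊥); enqueue []
  #5 pop 4: in=0 → ⊤ (was +); enqueue []
  #6 pop 5: in=⊤ → ⊤ (was 0); enqueue [2,3]
  #7 pop 0: in=0 → 0 (was ⊥); enqueue [5]
  #8 pop 1: in=0 → 0 (was ⊥); enqueue []
  #9 pop 2: in=⊤ → ⊤ (was 0); enqueue [0,1]
  #10 pop 3: in=⊤ → ⊤ (was 0); enqueue [4]
  #11 pop 5: in=⊤ → ⊤ (no change)
  #12 pop 0: in=⊤ → ⊤ (was 0); enqueue [2,3,5]
  #13 pop 1: in=⊤ → ⊤ (was 0); enqueue []
  #14 pop 4: in=⊤ → ⊤ (no change)
  #15 pop 2: in=⊤ → ⊤ (no change)
  #16 pop 3: in=⊤ → ⊤ (no change)
  #17 pop 5: in=⊤ → ⊤ (no change)

Fixpoint:
  val[0] = ⊤
  val[1] = ⊤
  val[2] = ⊤
  val[3] = ⊤
  val[4] = ⊤
  val[5] = ⊤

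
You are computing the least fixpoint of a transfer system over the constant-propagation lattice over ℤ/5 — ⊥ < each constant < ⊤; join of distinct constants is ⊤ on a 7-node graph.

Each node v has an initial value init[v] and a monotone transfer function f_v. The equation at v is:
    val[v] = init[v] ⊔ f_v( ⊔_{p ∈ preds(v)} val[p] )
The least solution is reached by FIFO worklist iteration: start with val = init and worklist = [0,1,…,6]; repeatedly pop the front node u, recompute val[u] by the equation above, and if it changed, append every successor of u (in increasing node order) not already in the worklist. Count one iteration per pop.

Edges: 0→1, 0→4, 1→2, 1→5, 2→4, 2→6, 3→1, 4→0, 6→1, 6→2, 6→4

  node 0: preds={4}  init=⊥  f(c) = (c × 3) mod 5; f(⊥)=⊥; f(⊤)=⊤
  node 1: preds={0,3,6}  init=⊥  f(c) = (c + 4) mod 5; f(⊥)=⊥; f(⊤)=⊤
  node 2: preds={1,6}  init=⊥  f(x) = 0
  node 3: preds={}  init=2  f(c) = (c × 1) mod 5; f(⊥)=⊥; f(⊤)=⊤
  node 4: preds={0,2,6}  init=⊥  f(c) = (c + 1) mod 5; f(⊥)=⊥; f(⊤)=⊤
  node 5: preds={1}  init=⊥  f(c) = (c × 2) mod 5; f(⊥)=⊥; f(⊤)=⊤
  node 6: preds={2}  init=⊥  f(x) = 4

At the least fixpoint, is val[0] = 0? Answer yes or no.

Worklist (15 pops):
  #1 pop 0: in=⊥ → ⊥ (no change)
  #2 pop 1: in=2 → 1 (was ⊥); enqueue []
  #3 pop 2: in=1 → 0 (was ⊥); enqueue []
  #4 pop 3: in=⊥ → 2 (no change)
  #5 pop 4: in=0 → 1 (was ⊥); enqueue [0]
  #6 pop 5: in=1 → 2 (was ⊥); enqueue []
  #7 pop 6: in=0 → 4 (was ⊥); enqueue [1,2,4]
  #8 pop 0: in=1 → 3 (was ⊥); enqueue []
  #9 pop 1: in=⊤ → ⊤ (was 1); enqueue [5]
  #10 pop 2: in=⊤ → 0 (no change)
  #11 pop 4: in=⊤ → ⊤ (was 1); enqueue [0]
  #12 pop 5: in=⊤ → ⊤ (was 2); enqueue []
  #13 pop 0: in=⊤ → ⊤ (was 3); enqueue [1,4]
  #14 pop 1: in=⊤ → ⊤ (no change)
  #15 pop 4: in=⊤ → ⊤ (no change)

Fixpoint:
  val[0] = ⊤
  val[1] = ⊤
  val[2] = 0
  val[3] = 2
  val[4] = ⊤
  val[5] = ⊤
  val[6] = 4

no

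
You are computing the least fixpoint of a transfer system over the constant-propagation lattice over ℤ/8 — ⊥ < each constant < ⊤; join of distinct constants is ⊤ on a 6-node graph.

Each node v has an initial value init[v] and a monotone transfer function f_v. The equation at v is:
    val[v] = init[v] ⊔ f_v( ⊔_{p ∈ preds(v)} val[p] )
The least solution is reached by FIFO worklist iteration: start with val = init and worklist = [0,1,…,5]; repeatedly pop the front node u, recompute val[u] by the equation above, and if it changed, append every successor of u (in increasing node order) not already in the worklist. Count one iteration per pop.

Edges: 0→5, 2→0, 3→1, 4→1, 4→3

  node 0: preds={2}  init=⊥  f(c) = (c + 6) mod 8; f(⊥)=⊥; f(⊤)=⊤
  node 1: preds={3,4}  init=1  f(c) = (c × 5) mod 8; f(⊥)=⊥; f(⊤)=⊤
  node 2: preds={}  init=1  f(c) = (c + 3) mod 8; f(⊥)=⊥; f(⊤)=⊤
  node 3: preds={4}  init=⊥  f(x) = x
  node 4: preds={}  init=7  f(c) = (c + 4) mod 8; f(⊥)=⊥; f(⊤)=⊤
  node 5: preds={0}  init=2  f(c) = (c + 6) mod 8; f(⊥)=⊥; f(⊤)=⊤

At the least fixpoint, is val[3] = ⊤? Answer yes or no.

Iteration log — 7 steps:
  step 1. node 0  ⊔preds=1  new=7  old=⊥  +wl: 
  step 2. node 1  ⊔preds=7  new=⊤  old=1  +wl: 
  step 3. node 2  ⊔preds=⊥  new=1  stable
  step 4. node 3  ⊔preds=7  new=7  old=⊥  +wl: 1
  step 5. node 4  ⊔preds=⊥  new=7  stable
  step 6. node 5  ⊔preds=7  new=⊤  old=2  +wl: 
  step 7. node 1  ⊔preds=7  new=⊤  stable

Least fixpoint reached:
  node 0: 7
  node 1: ⊤
  node 2: 1
  node 3: 7
  node 4: 7
  node 5: ⊤

no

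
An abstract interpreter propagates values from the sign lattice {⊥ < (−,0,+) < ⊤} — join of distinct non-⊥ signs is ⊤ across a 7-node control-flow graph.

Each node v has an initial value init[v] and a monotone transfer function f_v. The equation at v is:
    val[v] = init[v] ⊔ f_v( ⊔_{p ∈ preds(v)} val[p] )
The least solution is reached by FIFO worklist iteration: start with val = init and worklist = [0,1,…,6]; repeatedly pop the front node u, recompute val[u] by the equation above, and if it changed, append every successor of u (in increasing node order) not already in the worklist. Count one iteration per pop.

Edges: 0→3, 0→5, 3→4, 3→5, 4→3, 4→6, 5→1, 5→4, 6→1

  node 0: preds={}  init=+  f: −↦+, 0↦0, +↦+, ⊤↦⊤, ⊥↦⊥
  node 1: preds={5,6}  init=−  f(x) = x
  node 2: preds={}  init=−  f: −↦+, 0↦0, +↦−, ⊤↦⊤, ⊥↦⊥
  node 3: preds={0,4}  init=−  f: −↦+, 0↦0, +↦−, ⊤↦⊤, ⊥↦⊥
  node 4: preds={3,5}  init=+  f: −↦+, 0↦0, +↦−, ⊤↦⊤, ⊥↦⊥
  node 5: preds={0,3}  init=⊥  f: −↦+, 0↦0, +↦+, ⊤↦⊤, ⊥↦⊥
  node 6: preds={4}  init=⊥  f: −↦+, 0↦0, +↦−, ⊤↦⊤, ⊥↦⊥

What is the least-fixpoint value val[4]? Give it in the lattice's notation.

Trace (14 dequeues):
  [1] u=0 | in ⊥ | out + | ==
  [2] u=1 | in ⊥ | out − | ==
  [3] u=2 | in ⊥ | out − | ==
  [4] u=3 | in + | out − | ==
  [5] u=4 | in − | out + | ==
  [6] u=5 | in ⊤ | out ⊤ | prev ⊥ | push {1,4}
  [7] u=6 | in + | out − | prev ⊥ | push {}
  [8] u=1 | in ⊤ | out ⊤ | prev − | push {}
  [9] u=4 | in ⊤ | out ⊤ | prev + | push {3,6}
  [10] u=3 | in ⊤ | out ⊤ | prev − | push {4,5}
  [11] u=6 | in ⊤ | out ⊤ | prev − | push {1}
  [12] u=4 | in ⊤ | out ⊤ | ==
  [13] u=5 | in ⊤ | out ⊤ | ==
  [14] u=1 | in ⊤ | out ⊤ | ==

Converged values:
  [0] +
  [1] ⊤
  [2] −
  [3] ⊤
  [4] ⊤
  [5] ⊤
  [6] ⊤

⊤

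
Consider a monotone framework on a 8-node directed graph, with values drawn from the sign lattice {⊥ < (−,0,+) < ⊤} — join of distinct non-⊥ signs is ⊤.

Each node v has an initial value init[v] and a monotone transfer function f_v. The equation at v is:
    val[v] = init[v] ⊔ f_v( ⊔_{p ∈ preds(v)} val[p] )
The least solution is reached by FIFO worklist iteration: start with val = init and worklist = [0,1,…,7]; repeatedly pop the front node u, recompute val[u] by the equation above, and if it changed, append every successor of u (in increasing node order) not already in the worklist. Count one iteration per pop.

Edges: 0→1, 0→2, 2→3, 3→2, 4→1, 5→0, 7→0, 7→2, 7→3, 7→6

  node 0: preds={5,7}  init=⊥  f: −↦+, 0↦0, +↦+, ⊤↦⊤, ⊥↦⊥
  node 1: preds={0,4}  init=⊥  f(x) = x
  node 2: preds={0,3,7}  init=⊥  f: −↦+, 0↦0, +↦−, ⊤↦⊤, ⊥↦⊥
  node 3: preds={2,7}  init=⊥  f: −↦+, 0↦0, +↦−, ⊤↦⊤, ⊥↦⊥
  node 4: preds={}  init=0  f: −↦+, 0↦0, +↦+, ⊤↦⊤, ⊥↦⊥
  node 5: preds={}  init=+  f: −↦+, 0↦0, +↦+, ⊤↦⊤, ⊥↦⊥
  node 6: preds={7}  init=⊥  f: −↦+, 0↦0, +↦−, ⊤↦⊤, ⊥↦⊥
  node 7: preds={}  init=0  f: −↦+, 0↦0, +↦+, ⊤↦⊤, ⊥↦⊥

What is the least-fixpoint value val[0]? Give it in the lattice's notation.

⊤

Iteration log — 9 steps:
  step 1. node 0  ⊔preds=⊤  new=⊤  old=⊥  +wl: 
  step 2. node 1  ⊔preds=⊤  new=⊤  old=⊥  +wl: 
  step 3. node 2  ⊔preds=⊤  new=⊤  old=⊥  +wl: 
  step 4. node 3  ⊔preds=⊤  new=⊤  old=⊥  +wl: 2
  step 5. node 4  ⊔preds=⊥  new=0  stable
  step 6. node 5  ⊔preds=⊥  new=+  stable
  step 7. node 6  ⊔preds=0  new=0  old=⊥  +wl: 
  step 8. node 7  ⊔preds=⊥  new=0  stable
  step 9. node 2  ⊔preds=⊤  new=⊤  stable

Least fixpoint reached:
  node 0: ⊤
  node 1: ⊤
  node 2: ⊤
  node 3: ⊤
  node 4: 0
  node 5: +
  node 6: 0
  node 7: 0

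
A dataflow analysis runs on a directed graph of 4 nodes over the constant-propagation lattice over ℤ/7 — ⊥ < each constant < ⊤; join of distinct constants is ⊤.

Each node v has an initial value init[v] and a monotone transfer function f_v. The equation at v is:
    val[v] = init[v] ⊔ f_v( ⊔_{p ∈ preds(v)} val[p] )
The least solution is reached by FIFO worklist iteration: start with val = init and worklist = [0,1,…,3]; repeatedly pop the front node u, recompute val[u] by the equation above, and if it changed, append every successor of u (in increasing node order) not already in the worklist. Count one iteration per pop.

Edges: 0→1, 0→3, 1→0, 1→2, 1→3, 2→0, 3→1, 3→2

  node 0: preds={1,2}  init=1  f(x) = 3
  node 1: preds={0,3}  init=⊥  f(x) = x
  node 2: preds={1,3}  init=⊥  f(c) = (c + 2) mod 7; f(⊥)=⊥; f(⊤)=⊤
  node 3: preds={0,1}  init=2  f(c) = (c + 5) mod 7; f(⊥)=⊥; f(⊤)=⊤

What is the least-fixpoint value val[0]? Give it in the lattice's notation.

⊤

Trace (7 dequeues):
  [1] u=0 | in ⊥ | out ⊤ | prev 1 | push {}
  [2] u=1 | in ⊤ | out ⊤ | prev ⊥ | push {0}
  [3] u=2 | in ⊤ | out ⊤ | prev ⊥ | push {}
  [4] u=3 | in ⊤ | out ⊤ | prev 2 | push {1,2}
  [5] u=0 | in ⊤ | out ⊤ | ==
  [6] u=1 | in ⊤ | out ⊤ | ==
  [7] u=2 | in ⊤ | out ⊤ | ==

Converged values:
  [0] ⊤
  [1] ⊤
  [2] ⊤
  [3] ⊤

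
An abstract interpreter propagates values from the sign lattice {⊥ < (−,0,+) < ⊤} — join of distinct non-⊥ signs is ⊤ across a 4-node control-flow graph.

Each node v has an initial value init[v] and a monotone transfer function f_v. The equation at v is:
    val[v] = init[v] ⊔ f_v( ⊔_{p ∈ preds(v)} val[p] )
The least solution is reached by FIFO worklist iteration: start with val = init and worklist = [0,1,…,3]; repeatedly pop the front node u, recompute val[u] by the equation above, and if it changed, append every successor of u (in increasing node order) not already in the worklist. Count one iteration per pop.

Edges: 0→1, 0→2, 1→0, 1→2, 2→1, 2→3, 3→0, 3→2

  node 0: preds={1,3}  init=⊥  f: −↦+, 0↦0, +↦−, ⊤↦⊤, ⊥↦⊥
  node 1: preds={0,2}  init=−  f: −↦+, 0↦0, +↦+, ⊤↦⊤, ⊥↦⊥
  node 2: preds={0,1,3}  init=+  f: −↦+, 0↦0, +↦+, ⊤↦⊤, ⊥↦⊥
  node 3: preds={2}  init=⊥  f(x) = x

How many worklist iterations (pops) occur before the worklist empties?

Worklist (7 pops):
  #1 pop 0: in=− → + (was ⊥); enqueue []
  #2 pop 1: in=+ → ⊤ (was −); enqueue [0]
  #3 pop 2: in=⊤ → ⊤ (was +); enqueue [1]
  #4 pop 3: in=⊤ → ⊤ (was ⊥); enqueue [2]
  #5 pop 0: in=⊤ → ⊤ (was +); enqueue []
  #6 pop 1: in=⊤ → ⊤ (no change)
  #7 pop 2: in=⊤ → ⊤ (no change)

Fixpoint:
  val[0] = ⊤
  val[1] = ⊤
  val[2] = ⊤
  val[3] = ⊤

7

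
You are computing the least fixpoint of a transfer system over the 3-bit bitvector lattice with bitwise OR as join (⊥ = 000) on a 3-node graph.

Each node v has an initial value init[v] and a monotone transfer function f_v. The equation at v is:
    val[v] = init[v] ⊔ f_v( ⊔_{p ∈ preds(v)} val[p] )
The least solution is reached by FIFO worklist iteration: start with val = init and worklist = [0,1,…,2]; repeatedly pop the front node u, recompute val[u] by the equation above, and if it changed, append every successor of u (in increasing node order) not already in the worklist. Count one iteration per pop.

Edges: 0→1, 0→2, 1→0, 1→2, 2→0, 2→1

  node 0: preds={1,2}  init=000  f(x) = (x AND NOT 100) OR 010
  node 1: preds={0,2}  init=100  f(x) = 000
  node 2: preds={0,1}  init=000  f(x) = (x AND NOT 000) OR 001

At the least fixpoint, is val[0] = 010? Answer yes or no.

no

Trace (6 dequeues):
  [1] u=0 | in 100 | out 010 | prev 000 | push {}
  [2] u=1 | in 010 | out 100 | ==
  [3] u=2 | in 110 | out 111 | prev 000 | push {0,1}
  [4] u=0 | in 111 | out 011 | prev 010 | push {2}
  [5] u=1 | in 111 | out 100 | ==
  [6] u=2 | in 111 | out 111 | ==

Converged values:
  [0] 011
  [1] 100
  [2] 111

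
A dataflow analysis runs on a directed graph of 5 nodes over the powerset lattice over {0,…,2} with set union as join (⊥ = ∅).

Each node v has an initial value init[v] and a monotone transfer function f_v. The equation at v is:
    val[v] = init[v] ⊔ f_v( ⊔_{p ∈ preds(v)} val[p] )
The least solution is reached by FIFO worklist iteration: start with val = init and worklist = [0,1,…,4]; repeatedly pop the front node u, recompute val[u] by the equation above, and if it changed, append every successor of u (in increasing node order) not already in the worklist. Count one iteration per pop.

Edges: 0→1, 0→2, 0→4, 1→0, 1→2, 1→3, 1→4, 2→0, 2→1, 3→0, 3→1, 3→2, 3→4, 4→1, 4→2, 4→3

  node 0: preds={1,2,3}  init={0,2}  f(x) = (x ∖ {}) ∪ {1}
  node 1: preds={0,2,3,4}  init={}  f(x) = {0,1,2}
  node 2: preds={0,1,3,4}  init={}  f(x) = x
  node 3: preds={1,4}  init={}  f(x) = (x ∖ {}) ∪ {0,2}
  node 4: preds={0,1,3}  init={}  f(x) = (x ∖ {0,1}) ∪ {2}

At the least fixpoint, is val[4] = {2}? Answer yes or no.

Iteration log — 9 steps:
  step 1. node 0  ⊔preds={}  new={0,1,2}  old={0,2}  +wl: 
  step 2. node 1  ⊔preds={0,1,2}  new={0,1,2}  old={}  +wl: 0
  step 3. node 2  ⊔preds={0,1,2}  new={0,1,2}  old={}  +wl: 1
  step 4. node 3  ⊔preds={0,1,2}  new={0,1,2}  old={}  +wl: 2
  step 5. node 4  ⊔preds={0,1,2}  new={2}  old={}  +wl: 3
  step 6. node 0  ⊔preds={0,1,2}  new={0,1,2}  stable
  step 7. node 1  ⊔preds={0,1,2}  new={0,1,2}  stable
  step 8. node 2  ⊔preds={0,1,2}  new={0,1,2}  stable
  step 9. node 3  ⊔preds={0,1,2}  new={0,1,2}  stable

Least fixpoint reached:
  node 0: {0,1,2}
  node 1: {0,1,2}
  node 2: {0,1,2}
  node 3: {0,1,2}
  node 4: {2}

yes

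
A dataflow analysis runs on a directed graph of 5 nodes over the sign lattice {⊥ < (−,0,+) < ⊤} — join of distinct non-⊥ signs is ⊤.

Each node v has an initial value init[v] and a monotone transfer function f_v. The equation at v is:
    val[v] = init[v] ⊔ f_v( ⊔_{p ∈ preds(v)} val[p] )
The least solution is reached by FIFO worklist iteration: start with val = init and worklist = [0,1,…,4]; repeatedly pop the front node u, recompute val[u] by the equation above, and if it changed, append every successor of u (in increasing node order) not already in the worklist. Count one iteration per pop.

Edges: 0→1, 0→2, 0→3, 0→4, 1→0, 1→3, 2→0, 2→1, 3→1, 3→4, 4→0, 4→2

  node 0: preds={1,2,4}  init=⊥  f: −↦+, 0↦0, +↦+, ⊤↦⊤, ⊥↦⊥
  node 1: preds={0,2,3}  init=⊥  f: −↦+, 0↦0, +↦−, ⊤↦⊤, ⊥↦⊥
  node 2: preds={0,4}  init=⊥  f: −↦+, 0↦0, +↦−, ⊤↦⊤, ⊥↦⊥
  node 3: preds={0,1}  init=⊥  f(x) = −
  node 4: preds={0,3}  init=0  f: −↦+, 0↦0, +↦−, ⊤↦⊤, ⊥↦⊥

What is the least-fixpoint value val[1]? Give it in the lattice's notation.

Worklist (12 pops):
  #1 pop 0: in=0 → 0 (was ⊥); enqueue []
  #2 pop 1: in=0 → 0 (was ⊥); enqueue [0]
  #3 pop 2: in=0 → 0 (was ⊥); enqueue [1]
  #4 pop 3: in=0 → − (was ⊥); enqueue []
  #5 pop 4: in=⊤ → ⊤ (was 0); enqueue [2]
  #6 pop 0: in=⊤ → ⊤ (was 0); enqueue [3,4]
  #7 pop 1: in=⊤ → ⊤ (was 0); enqueue [0]
  #8 pop 2: in=⊤ → ⊤ (was 0); enqueue [1]
  #9 pop 3: in=⊤ → − (no change)
  #10 pop 4: in=⊤ → ⊤ (no change)
  #11 pop 0: in=⊤ → ⊤ (no change)
  #12 pop 1: in=⊤ → ⊤ (no change)

Fixpoint:
  val[0] = ⊤
  val[1] = ⊤
  val[2] = ⊤
  val[3] = −
  val[4] = ⊤

⊤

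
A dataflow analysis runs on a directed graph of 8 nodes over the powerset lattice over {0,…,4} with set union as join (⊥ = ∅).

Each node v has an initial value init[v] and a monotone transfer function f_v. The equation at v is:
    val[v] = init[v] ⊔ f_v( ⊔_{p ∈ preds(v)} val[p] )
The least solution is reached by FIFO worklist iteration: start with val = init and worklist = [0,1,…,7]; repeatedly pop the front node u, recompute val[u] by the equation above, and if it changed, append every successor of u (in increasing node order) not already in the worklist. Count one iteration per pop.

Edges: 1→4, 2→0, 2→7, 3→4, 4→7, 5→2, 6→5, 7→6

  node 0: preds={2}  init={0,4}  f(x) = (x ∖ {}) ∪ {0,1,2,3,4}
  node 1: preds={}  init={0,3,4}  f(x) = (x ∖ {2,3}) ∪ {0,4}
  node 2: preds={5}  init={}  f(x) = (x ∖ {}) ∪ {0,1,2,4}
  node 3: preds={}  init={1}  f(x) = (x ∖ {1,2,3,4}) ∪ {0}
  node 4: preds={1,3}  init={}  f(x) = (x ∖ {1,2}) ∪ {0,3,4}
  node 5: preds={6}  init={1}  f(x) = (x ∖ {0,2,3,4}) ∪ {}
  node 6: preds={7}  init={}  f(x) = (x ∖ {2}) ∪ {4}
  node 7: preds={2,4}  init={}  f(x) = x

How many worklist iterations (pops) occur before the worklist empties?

12

Worklist (12 pops):
  #1 pop 0: in={} → {0,1,2,3,4} (was {0,4}); enqueue []
  #2 pop 1: in={} → {0,3,4} (no change)
  #3 pop 2: in={1} → {0,1,2,4} (was {}); enqueue [0]
  #4 pop 3: in={} → {0,1} (was {1}); enqueue []
  #5 pop 4: in={0,1,3,4} → {0,3,4} (was {}); enqueue []
  #6 pop 5: in={} → {1} (no change)
  #7 pop 6: in={} → {4} (was {}); enqueue [5]
  #8 pop 7: in={0,1,2,3,4} → {0,1,2,3,4} (was {}); enqueue [6]
  #9 pop 0: in={0,1,2,4} → {0,1,2,3,4} (no change)
  #10 pop 5: in={4} → {1} (no change)
  #11 pop 6: in={0,1,2,3,4} → {0,1,3,4} (was {4}); enqueue [5]
  #12 pop 5: in={0,1,3,4} → {1} (no change)

Fixpoint:
  val[0] = {0,1,2,3,4}
  val[1] = {0,3,4}
  val[2] = {0,1,2,4}
  val[3] = {0,1}
  val[4] = {0,3,4}
  val[5] = {1}
  val[6] = {0,1,3,4}
  val[7] = {0,1,2,3,4}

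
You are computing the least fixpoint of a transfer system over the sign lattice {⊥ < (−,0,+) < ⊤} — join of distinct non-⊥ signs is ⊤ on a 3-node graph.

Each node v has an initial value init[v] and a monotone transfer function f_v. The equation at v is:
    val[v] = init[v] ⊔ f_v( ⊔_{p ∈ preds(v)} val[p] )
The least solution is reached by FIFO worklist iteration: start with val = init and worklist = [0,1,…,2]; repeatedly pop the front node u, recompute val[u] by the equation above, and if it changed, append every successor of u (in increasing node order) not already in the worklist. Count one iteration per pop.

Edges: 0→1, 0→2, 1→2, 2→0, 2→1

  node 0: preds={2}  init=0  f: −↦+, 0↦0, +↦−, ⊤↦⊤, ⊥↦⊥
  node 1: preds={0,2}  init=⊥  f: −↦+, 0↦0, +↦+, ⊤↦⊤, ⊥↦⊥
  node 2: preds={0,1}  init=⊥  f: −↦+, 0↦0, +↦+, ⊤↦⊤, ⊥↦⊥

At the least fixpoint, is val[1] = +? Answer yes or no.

Iteration log — 5 steps:
  step 1. node 0  ⊔preds=⊥  new=0  stable
  step 2. node 1  ⊔preds=0  new=0  old=⊥  +wl: 
  step 3. node 2  ⊔preds=0  new=0  old=⊥  +wl: 0,1
  step 4. node 0  ⊔preds=0  new=0  stable
  step 5. node 1  ⊔preds=0  new=0  stable

Least fixpoint reached:
  node 0: 0
  node 1: 0
  node 2: 0

no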